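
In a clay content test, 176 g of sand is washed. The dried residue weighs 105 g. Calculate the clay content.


Formula: Clay% = (W_total - W_washed) / W_total * 100
Clay mass = 176 - 105 = 71 g
Clay% = 71 / 176 * 100 = 40.3409%

Answer: 40.3409%


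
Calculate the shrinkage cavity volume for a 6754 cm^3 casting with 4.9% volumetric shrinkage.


Formula: V_shrink = V_casting * shrinkage_pct / 100
V_shrink = 6754 cm^3 * 4.9 / 100 = 330.9460 cm^3

Answer: 330.9460 cm^3


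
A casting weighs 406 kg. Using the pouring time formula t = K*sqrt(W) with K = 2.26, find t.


Formula: t = K * sqrt(W)
sqrt(W) = sqrt(406) = 20.14944
t = 2.26 * 20.14944 = 45.5377 s


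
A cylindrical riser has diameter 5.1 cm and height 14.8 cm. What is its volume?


Formula: V = pi * (D/2)^2 * H  (cylinder volume)
Radius = D/2 = 5.1/2 = 2.55 cm
V = pi * 2.55^2 * 14.8 = 302.3375 cm^3

Answer: 302.3375 cm^3


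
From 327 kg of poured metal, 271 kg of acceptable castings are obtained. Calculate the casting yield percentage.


Formula: Casting Yield = (W_good / W_total) * 100
Yield = (271 kg / 327 kg) * 100 = 82.8746%

Answer: 82.8746%


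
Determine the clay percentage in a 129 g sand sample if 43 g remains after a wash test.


Formula: Clay% = (W_total - W_washed) / W_total * 100
Clay mass = 129 - 43 = 86 g
Clay% = 86 / 129 * 100 = 66.6667%

Answer: 66.6667%


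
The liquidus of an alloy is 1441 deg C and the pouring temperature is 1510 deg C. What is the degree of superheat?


Formula: Superheat = T_pour - T_melt
Superheat = 1510 - 1441 = 69 deg C


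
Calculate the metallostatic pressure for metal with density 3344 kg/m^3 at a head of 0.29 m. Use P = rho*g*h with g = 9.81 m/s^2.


Formula: P = rho * g * h
rho * g = 3344 * 9.81 = 32804.64 N/m^3
P = 32804.64 * 0.29 = 9513.3456 Pa

9513.3456 Pa


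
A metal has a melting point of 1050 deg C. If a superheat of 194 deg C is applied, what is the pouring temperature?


Formula: T_pour = T_melt + Superheat
T_pour = 1050 + 194 = 1244 deg C

1244 deg C


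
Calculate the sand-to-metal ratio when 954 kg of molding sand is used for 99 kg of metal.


Formula: Sand-to-Metal Ratio = W_sand / W_metal
Ratio = 954 kg / 99 kg = 9.6364

Final answer: 9.6364


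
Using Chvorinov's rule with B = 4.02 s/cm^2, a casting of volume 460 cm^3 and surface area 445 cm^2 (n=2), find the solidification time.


Formula: t_s = B * (V/A)^n  (Chvorinov's rule, n=2)
Modulus M = V/A = 460/445 = 1.033708 cm
M^2 = 1.033708^2 = 1.068552 cm^2
t_s = 4.02 * 1.068552 = 4.2956 s


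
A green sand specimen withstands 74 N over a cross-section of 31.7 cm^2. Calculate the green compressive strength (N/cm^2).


Formula: Compressive Strength = Force / Area
Strength = 74 N / 31.7 cm^2 = 2.3344 N/cm^2

2.3344 N/cm^2


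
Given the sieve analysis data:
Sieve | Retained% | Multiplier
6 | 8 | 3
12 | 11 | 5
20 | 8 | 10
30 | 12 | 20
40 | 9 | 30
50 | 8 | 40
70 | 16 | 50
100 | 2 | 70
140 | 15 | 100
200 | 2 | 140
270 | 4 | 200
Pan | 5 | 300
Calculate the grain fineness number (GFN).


Formula: GFN = sum(pct * multiplier) / sum(pct)
sum(pct * multiplier) = 6009
sum(pct) = 100
GFN = 6009 / 100 = 60.09

Final answer: 60.09


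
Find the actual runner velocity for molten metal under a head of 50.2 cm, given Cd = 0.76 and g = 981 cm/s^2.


Formula: v = Cd * sqrt(2 * g * h)  (Torricelli with discharge coefficient)
2*g*h = 2 * 981 * 50.2 = 98492.4 cm^2/s^2
sqrt(98492.4) = 313.83499 cm/s
v = 0.76 * 313.83499 = 238.5146 cm/s

Answer: 238.5146 cm/s


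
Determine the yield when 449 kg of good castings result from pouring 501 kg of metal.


Formula: Casting Yield = (W_good / W_total) * 100
Yield = (449 kg / 501 kg) * 100 = 89.6208%

Answer: 89.6208%


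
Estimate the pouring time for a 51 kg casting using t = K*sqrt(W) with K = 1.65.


Formula: t = K * sqrt(W)
sqrt(W) = sqrt(51) = 7.14143
t = 1.65 * 7.14143 = 11.7834 s

Final answer: 11.7834 s


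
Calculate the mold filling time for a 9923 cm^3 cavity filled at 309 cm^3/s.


Formula: t_fill = V_mold / Q_flow
t = 9923 cm^3 / 309 cm^3/s = 32.1133 s

Answer: 32.1133 s


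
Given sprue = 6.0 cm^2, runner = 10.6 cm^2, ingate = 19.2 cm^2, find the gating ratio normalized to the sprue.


Sprue:Runner:Ingate = 1 : 10.6/6.0 : 19.2/6.0 = 1:1.77:3.20

Final answer: 1:1.77:3.20


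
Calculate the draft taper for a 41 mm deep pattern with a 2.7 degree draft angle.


Formula: taper = depth * tan(draft_angle)
tan(2.7 deg) = 0.0471588
taper = 41 mm * 0.0471588 = 1.9335 mm

Answer: 1.9335 mm


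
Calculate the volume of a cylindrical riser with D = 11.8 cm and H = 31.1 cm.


Formula: V = pi * (D/2)^2 * H  (cylinder volume)
Radius = D/2 = 11.8/2 = 5.9 cm
V = pi * 5.9^2 * 31.1 = 3401.0599 cm^3


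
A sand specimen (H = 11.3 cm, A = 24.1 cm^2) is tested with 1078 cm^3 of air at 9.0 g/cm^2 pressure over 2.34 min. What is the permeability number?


Formula: Permeability Number P = (V * H) / (p * A * t)
Numerator: V * H = 1078 * 11.3 = 12181.4
Denominator: p * A * t = 9.0 * 24.1 * 2.34 = 507.546
P = 12181.4 / 507.546 = 24.0006


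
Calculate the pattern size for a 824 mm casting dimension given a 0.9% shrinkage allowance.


Formula: L_pattern = L_casting * (1 + shrinkage_rate/100)
Shrinkage factor = 1 + 0.9/100 = 1.009
L_pattern = 824 mm * 1.009 = 831.4160 mm

831.4160 mm


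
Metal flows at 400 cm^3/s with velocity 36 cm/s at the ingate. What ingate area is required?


Formula: A_ingate = Q / v  (continuity equation)
A = 400 cm^3/s / 36 cm/s = 11.1111 cm^2

Final answer: 11.1111 cm^2


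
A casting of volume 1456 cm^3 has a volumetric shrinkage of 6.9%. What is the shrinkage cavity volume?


Formula: V_shrink = V_casting * shrinkage_pct / 100
V_shrink = 1456 cm^3 * 6.9 / 100 = 100.4640 cm^3

Final answer: 100.4640 cm^3


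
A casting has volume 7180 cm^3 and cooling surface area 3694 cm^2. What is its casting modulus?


Formula: Casting Modulus M = V / A
M = 7180 cm^3 / 3694 cm^2 = 1.9437 cm

Final answer: 1.9437 cm


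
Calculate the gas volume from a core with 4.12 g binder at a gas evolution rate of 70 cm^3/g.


Formula: V_gas = W_binder * gas_evolution_rate
V = 4.12 g * 70 cm^3/g = 288.4000 cm^3

Answer: 288.4000 cm^3


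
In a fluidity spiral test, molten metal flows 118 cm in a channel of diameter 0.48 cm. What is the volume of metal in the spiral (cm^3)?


Formula: V = pi * (d/2)^2 * L  (cylinder volume)
Radius = 0.48/2 = 0.24 cm
V = pi * 0.24^2 * 118 = 21.3528 cm^3


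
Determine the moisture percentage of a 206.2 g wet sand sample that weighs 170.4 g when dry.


Formula: MC = (W_wet - W_dry) / W_wet * 100
Water mass = 206.2 - 170.4 = 35.8 g
MC = 35.8 / 206.2 * 100 = 17.3618%

17.3618%


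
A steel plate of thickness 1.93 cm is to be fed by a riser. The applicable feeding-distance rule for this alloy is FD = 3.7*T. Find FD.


Formula: FD = 3.7 * T  (riser feeding-distance rule)
FD = 3.7 * 1.93 cm = 7.1410 cm

Final answer: 7.1410 cm


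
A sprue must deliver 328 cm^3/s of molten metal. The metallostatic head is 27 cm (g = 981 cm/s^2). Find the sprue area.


Formula: v = sqrt(2*g*h), A = Q/v
Velocity: v = sqrt(2 * 981 * 27) = sqrt(52974) = 230.1608 cm/s
Sprue area: A = Q / v = 328 / 230.1608 = 1.4251 cm^2


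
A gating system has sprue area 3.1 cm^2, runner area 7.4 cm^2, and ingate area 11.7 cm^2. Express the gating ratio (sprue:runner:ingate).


Sprue:Runner:Ingate = 1 : 7.4/3.1 : 11.7/3.1 = 1:2.39:3.77

1:2.39:3.77


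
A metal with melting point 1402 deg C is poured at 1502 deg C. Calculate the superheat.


Formula: Superheat = T_pour - T_melt
Superheat = 1502 - 1402 = 100 deg C

100 deg C


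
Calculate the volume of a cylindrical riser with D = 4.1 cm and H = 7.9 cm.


Formula: V = pi * (D/2)^2 * H  (cylinder volume)
Radius = D/2 = 4.1/2 = 2.05 cm
V = pi * 2.05^2 * 7.9 = 104.3001 cm^3


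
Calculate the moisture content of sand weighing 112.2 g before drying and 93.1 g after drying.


Formula: MC = (W_wet - W_dry) / W_wet * 100
Water mass = 112.2 - 93.1 = 19.1 g
MC = 19.1 / 112.2 * 100 = 17.0232%

Answer: 17.0232%


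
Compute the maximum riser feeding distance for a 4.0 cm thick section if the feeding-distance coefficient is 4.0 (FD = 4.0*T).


Formula: FD = 4.0 * T  (riser feeding-distance rule)
FD = 4.0 * 4.0 cm = 16.0000 cm

Answer: 16.0000 cm


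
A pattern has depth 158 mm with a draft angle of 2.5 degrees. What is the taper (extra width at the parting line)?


Formula: taper = depth * tan(draft_angle)
tan(2.5 deg) = 0.0436609
taper = 158 mm * 0.0436609 = 6.8984 mm

Answer: 6.8984 mm


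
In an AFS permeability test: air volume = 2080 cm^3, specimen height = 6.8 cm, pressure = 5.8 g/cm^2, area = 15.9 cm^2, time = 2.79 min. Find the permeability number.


Formula: Permeability Number P = (V * H) / (p * A * t)
Numerator: V * H = 2080 * 6.8 = 14144.0
Denominator: p * A * t = 5.8 * 15.9 * 2.79 = 257.2938
P = 14144.0 / 257.2938 = 54.9722

Final answer: 54.9722


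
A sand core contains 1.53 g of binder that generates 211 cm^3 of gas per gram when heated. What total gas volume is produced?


Formula: V_gas = W_binder * gas_evolution_rate
V = 1.53 g * 211 cm^3/g = 322.8300 cm^3

322.8300 cm^3


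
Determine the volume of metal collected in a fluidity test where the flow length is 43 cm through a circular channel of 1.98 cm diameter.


Formula: V = pi * (d/2)^2 * L  (cylinder volume)
Radius = 1.98/2 = 0.99 cm
V = pi * 0.99^2 * 43 = 132.4002 cm^3


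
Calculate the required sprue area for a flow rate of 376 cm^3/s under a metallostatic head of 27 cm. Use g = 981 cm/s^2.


Formula: v = sqrt(2*g*h), A = Q/v
Velocity: v = sqrt(2 * 981 * 27) = sqrt(52974) = 230.1608 cm/s
Sprue area: A = Q / v = 376 / 230.1608 = 1.6336 cm^2

1.6336 cm^2


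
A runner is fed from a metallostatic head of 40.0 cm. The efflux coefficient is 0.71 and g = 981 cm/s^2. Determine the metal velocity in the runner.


Formula: v = Cd * sqrt(2 * g * h)  (Torricelli with discharge coefficient)
2*g*h = 2 * 981 * 40.0 = 78480.0 cm^2/s^2
sqrt(78480.0) = 280.14282 cm/s
v = 0.71 * 280.14282 = 198.9014 cm/s


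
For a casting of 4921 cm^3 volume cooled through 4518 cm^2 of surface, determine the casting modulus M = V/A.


Formula: Casting Modulus M = V / A
M = 4921 cm^3 / 4518 cm^2 = 1.0892 cm

1.0892 cm


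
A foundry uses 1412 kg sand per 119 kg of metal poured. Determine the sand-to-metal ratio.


Formula: Sand-to-Metal Ratio = W_sand / W_metal
Ratio = 1412 kg / 119 kg = 11.8655


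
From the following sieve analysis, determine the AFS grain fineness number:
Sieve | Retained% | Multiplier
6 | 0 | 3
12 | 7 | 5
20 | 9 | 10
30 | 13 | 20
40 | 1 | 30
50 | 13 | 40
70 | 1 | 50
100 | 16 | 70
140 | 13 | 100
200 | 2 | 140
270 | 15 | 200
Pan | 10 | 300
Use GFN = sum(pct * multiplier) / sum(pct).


Formula: GFN = sum(pct * multiplier) / sum(pct)
sum(pct * multiplier) = 9685
sum(pct) = 100
GFN = 9685 / 100 = 96.85

Answer: 96.85


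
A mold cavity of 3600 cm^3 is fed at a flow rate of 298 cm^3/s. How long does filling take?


Formula: t_fill = V_mold / Q_flow
t = 3600 cm^3 / 298 cm^3/s = 12.0805 s

12.0805 s


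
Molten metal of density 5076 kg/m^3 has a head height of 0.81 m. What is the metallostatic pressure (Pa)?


Formula: P = rho * g * h
rho * g = 5076 * 9.81 = 49795.56 N/m^3
P = 49795.56 * 0.81 = 40334.4036 Pa

40334.4036 Pa


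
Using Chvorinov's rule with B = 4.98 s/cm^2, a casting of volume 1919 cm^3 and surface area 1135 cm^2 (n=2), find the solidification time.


Formula: t_s = B * (V/A)^n  (Chvorinov's rule, n=2)
Modulus M = V/A = 1919/1135 = 1.690749 cm
M^2 = 1.690749^2 = 2.858632 cm^2
t_s = 4.98 * 2.858632 = 14.2360 s

Final answer: 14.2360 s


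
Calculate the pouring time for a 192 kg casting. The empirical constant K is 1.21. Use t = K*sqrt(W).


Formula: t = K * sqrt(W)
sqrt(W) = sqrt(192) = 13.85641
t = 1.21 * 13.85641 = 16.7663 s


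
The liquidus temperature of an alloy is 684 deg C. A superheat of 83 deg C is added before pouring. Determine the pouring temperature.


Formula: T_pour = T_melt + Superheat
T_pour = 684 + 83 = 767 deg C


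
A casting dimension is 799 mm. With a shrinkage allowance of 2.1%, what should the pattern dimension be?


Formula: L_pattern = L_casting * (1 + shrinkage_rate/100)
Shrinkage factor = 1 + 2.1/100 = 1.021
L_pattern = 799 mm * 1.021 = 815.7790 mm

Final answer: 815.7790 mm


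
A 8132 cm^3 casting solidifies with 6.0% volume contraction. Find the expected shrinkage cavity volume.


Formula: V_shrink = V_casting * shrinkage_pct / 100
V_shrink = 8132 cm^3 * 6.0 / 100 = 487.9200 cm^3

Final answer: 487.9200 cm^3


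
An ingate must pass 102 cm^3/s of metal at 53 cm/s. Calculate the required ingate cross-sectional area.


Formula: A_ingate = Q / v  (continuity equation)
A = 102 cm^3/s / 53 cm/s = 1.9245 cm^2

Answer: 1.9245 cm^2


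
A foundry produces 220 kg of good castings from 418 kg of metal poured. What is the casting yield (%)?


Formula: Casting Yield = (W_good / W_total) * 100
Yield = (220 kg / 418 kg) * 100 = 52.6316%

Answer: 52.6316%


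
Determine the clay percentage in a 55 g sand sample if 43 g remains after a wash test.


Formula: Clay% = (W_total - W_washed) / W_total * 100
Clay mass = 55 - 43 = 12 g
Clay% = 12 / 55 * 100 = 21.8182%

21.8182%


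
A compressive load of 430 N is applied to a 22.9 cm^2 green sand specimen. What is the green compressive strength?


Formula: Compressive Strength = Force / Area
Strength = 430 N / 22.9 cm^2 = 18.7773 N/cm^2

Answer: 18.7773 N/cm^2


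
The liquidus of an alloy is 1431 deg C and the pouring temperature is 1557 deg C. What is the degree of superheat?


Formula: Superheat = T_pour - T_melt
Superheat = 1557 - 1431 = 126 deg C

126 deg C


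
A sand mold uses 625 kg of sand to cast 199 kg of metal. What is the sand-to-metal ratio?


Formula: Sand-to-Metal Ratio = W_sand / W_metal
Ratio = 625 kg / 199 kg = 3.1407

Final answer: 3.1407


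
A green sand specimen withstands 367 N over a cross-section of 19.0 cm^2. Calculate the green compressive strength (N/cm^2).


Formula: Compressive Strength = Force / Area
Strength = 367 N / 19.0 cm^2 = 19.3158 N/cm^2

Final answer: 19.3158 N/cm^2


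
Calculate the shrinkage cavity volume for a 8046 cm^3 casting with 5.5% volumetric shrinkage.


Formula: V_shrink = V_casting * shrinkage_pct / 100
V_shrink = 8046 cm^3 * 5.5 / 100 = 442.5300 cm^3

Final answer: 442.5300 cm^3


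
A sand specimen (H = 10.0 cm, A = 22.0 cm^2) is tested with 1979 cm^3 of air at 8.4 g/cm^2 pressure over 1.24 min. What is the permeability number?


Formula: Permeability Number P = (V * H) / (p * A * t)
Numerator: V * H = 1979 * 10.0 = 19790.0
Denominator: p * A * t = 8.4 * 22.0 * 1.24 = 229.152
P = 19790.0 / 229.152 = 86.3619

Answer: 86.3619


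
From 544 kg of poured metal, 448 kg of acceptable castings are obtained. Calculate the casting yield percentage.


Formula: Casting Yield = (W_good / W_total) * 100
Yield = (448 kg / 544 kg) * 100 = 82.3529%

82.3529%


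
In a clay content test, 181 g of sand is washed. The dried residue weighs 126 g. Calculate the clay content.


Formula: Clay% = (W_total - W_washed) / W_total * 100
Clay mass = 181 - 126 = 55 g
Clay% = 55 / 181 * 100 = 30.3867%

30.3867%


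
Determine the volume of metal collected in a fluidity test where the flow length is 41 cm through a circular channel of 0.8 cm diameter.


Formula: V = pi * (d/2)^2 * L  (cylinder volume)
Radius = 0.8/2 = 0.4 cm
V = pi * 0.4^2 * 41 = 20.6088 cm^3


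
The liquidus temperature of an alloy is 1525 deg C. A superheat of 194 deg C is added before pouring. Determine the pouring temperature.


Formula: T_pour = T_melt + Superheat
T_pour = 1525 + 194 = 1719 deg C

Answer: 1719 deg C


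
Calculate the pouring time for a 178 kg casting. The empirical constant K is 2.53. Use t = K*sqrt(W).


Formula: t = K * sqrt(W)
sqrt(W) = sqrt(178) = 13.34166
t = 2.53 * 13.34166 = 33.7544 s


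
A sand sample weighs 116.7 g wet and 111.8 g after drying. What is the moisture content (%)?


Formula: MC = (W_wet - W_dry) / W_wet * 100
Water mass = 116.7 - 111.8 = 4.9 g
MC = 4.9 / 116.7 * 100 = 4.1988%

Answer: 4.1988%


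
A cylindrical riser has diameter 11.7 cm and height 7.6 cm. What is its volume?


Formula: V = pi * (D/2)^2 * H  (cylinder volume)
Radius = D/2 = 11.7/2 = 5.85 cm
V = pi * 5.85^2 * 7.6 = 817.1000 cm^3

Final answer: 817.1000 cm^3


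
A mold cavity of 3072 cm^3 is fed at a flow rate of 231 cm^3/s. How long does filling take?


Formula: t_fill = V_mold / Q_flow
t = 3072 cm^3 / 231 cm^3/s = 13.2987 s


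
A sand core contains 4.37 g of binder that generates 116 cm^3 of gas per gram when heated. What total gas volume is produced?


Formula: V_gas = W_binder * gas_evolution_rate
V = 4.37 g * 116 cm^3/g = 506.9200 cm^3

506.9200 cm^3


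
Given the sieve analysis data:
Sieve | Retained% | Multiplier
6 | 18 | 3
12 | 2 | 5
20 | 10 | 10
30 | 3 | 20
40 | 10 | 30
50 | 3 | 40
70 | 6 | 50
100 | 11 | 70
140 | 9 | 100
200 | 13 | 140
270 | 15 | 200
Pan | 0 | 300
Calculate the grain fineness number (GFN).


Formula: GFN = sum(pct * multiplier) / sum(pct)
sum(pct * multiplier) = 7434
sum(pct) = 100
GFN = 7434 / 100 = 74.34

Final answer: 74.34


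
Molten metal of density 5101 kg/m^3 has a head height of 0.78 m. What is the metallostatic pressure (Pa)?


Formula: P = rho * g * h
rho * g = 5101 * 9.81 = 50040.81 N/m^3
P = 50040.81 * 0.78 = 39031.8318 Pa

Answer: 39031.8318 Pa


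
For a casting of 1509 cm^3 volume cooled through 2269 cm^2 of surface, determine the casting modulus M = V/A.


Formula: Casting Modulus M = V / A
M = 1509 cm^3 / 2269 cm^2 = 0.6651 cm

Answer: 0.6651 cm


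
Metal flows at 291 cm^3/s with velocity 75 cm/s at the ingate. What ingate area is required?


Formula: A_ingate = Q / v  (continuity equation)
A = 291 cm^3/s / 75 cm/s = 3.8800 cm^2

3.8800 cm^2


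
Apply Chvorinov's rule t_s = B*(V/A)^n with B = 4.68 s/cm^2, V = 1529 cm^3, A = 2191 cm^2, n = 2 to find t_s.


Formula: t_s = B * (V/A)^n  (Chvorinov's rule, n=2)
Modulus M = V/A = 1529/2191 = 0.697855 cm
M^2 = 0.697855^2 = 0.487002 cm^2
t_s = 4.68 * 0.487002 = 2.2792 s

2.2792 s


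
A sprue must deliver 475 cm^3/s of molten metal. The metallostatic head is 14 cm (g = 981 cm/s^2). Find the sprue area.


Formula: v = sqrt(2*g*h), A = Q/v
Velocity: v = sqrt(2 * 981 * 14) = sqrt(27468) = 165.7347 cm/s
Sprue area: A = Q / v = 475 / 165.7347 = 2.8660 cm^2

Final answer: 2.8660 cm^2


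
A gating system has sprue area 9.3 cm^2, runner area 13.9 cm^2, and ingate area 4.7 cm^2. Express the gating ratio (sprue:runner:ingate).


Sprue:Runner:Ingate = 1 : 13.9/9.3 : 4.7/9.3 = 1:1.49:0.51

Answer: 1:1.49:0.51


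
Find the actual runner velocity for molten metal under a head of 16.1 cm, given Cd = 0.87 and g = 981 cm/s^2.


Formula: v = Cd * sqrt(2 * g * h)  (Torricelli with discharge coefficient)
2*g*h = 2 * 981 * 16.1 = 31588.2 cm^2/s^2
sqrt(31588.2) = 177.73070 cm/s
v = 0.87 * 177.73070 = 154.6257 cm/s


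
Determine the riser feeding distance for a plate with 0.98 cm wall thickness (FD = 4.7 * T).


Formula: FD = 4.7 * T  (riser feeding-distance rule)
FD = 4.7 * 0.98 cm = 4.6060 cm


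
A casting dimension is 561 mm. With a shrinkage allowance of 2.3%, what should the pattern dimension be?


Formula: L_pattern = L_casting * (1 + shrinkage_rate/100)
Shrinkage factor = 1 + 2.3/100 = 1.023
L_pattern = 561 mm * 1.023 = 573.9030 mm


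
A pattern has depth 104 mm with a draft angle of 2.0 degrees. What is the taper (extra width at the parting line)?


Formula: taper = depth * tan(draft_angle)
tan(2.0 deg) = 0.0349208
taper = 104 mm * 0.0349208 = 3.6318 mm


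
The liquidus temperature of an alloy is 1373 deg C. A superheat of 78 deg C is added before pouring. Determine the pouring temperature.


Formula: T_pour = T_melt + Superheat
T_pour = 1373 + 78 = 1451 deg C

Answer: 1451 deg C


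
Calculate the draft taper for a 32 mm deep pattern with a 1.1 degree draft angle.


Formula: taper = depth * tan(draft_angle)
tan(1.1 deg) = 0.0192010
taper = 32 mm * 0.0192010 = 0.6144 mm


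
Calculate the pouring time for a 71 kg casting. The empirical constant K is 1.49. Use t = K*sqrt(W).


Formula: t = K * sqrt(W)
sqrt(W) = sqrt(71) = 8.42615
t = 1.49 * 8.42615 = 12.5550 s

Final answer: 12.5550 s


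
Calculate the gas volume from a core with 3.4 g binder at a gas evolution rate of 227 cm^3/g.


Formula: V_gas = W_binder * gas_evolution_rate
V = 3.4 g * 227 cm^3/g = 771.8000 cm^3

Answer: 771.8000 cm^3


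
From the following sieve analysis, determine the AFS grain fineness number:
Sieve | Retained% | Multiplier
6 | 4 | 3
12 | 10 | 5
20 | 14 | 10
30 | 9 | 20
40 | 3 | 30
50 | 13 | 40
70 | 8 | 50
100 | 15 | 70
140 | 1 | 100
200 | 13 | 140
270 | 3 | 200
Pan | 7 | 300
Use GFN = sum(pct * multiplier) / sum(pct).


Formula: GFN = sum(pct * multiplier) / sum(pct)
sum(pct * multiplier) = 7062
sum(pct) = 100
GFN = 7062 / 100 = 70.62

70.62


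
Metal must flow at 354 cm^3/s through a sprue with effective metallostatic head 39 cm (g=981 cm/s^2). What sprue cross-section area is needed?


Formula: v = sqrt(2*g*h), A = Q/v
Velocity: v = sqrt(2 * 981 * 39) = sqrt(76518) = 276.6189 cm/s
Sprue area: A = Q / v = 354 / 276.6189 = 1.2797 cm^2

Answer: 1.2797 cm^2


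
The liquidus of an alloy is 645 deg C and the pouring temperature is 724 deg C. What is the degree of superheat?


Formula: Superheat = T_pour - T_melt
Superheat = 724 - 645 = 79 deg C

Final answer: 79 deg C


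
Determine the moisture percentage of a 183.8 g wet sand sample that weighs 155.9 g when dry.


Formula: MC = (W_wet - W_dry) / W_wet * 100
Water mass = 183.8 - 155.9 = 27.9 g
MC = 27.9 / 183.8 * 100 = 15.1795%

15.1795%


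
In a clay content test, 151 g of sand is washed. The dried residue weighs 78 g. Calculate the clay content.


Formula: Clay% = (W_total - W_washed) / W_total * 100
Clay mass = 151 - 78 = 73 g
Clay% = 73 / 151 * 100 = 48.3444%


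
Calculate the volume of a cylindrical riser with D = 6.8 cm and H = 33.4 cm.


Formula: V = pi * (D/2)^2 * H  (cylinder volume)
Radius = D/2 = 6.8/2 = 3.4 cm
V = pi * 3.4^2 * 33.4 = 1212.9815 cm^3


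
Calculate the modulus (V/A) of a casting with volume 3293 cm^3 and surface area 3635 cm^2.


Formula: Casting Modulus M = V / A
M = 3293 cm^3 / 3635 cm^2 = 0.9059 cm

Answer: 0.9059 cm


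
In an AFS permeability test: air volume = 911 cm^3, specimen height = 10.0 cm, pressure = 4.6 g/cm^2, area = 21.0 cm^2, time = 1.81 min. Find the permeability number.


Formula: Permeability Number P = (V * H) / (p * A * t)
Numerator: V * H = 911 * 10.0 = 9110.0
Denominator: p * A * t = 4.6 * 21.0 * 1.81 = 174.846
P = 9110.0 / 174.846 = 52.1030

52.1030


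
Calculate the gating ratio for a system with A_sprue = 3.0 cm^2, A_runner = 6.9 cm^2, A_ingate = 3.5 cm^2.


Sprue:Runner:Ingate = 1 : 6.9/3.0 : 3.5/3.0 = 1:2.30:1.17

Answer: 1:2.30:1.17


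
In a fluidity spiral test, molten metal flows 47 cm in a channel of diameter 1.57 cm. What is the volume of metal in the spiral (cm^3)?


Formula: V = pi * (d/2)^2 * L  (cylinder volume)
Radius = 1.57/2 = 0.785 cm
V = pi * 0.785^2 * 47 = 90.9886 cm^3

90.9886 cm^3


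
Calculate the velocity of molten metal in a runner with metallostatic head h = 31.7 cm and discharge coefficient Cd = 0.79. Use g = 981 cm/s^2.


Formula: v = Cd * sqrt(2 * g * h)  (Torricelli with discharge coefficient)
2*g*h = 2 * 981 * 31.7 = 62195.4 cm^2/s^2
sqrt(62195.4) = 249.39006 cm/s
v = 0.79 * 249.39006 = 197.0181 cm/s


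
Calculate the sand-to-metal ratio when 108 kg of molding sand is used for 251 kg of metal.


Formula: Sand-to-Metal Ratio = W_sand / W_metal
Ratio = 108 kg / 251 kg = 0.4303

Final answer: 0.4303


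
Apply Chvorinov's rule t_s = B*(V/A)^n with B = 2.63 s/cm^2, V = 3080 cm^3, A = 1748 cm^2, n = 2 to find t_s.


Formula: t_s = B * (V/A)^n  (Chvorinov's rule, n=2)
Modulus M = V/A = 3080/1748 = 1.762014 cm
M^2 = 1.762014^2 = 3.104693 cm^2
t_s = 2.63 * 3.104693 = 8.1653 s

8.1653 s


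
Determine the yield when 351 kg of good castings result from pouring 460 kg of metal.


Formula: Casting Yield = (W_good / W_total) * 100
Yield = (351 kg / 460 kg) * 100 = 76.3043%


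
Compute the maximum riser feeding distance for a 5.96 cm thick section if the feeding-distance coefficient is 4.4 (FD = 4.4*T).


Formula: FD = 4.4 * T  (riser feeding-distance rule)
FD = 4.4 * 5.96 cm = 26.2240 cm

Answer: 26.2240 cm


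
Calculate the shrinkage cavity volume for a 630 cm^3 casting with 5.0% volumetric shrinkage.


Formula: V_shrink = V_casting * shrinkage_pct / 100
V_shrink = 630 cm^3 * 5.0 / 100 = 31.5000 cm^3

Final answer: 31.5000 cm^3


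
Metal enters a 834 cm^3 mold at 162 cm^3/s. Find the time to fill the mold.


Formula: t_fill = V_mold / Q_flow
t = 834 cm^3 / 162 cm^3/s = 5.1481 s

5.1481 s


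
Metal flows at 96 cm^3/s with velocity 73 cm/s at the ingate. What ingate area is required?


Formula: A_ingate = Q / v  (continuity equation)
A = 96 cm^3/s / 73 cm/s = 1.3151 cm^2

Answer: 1.3151 cm^2


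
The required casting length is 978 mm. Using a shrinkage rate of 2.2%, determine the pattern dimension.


Formula: L_pattern = L_casting * (1 + shrinkage_rate/100)
Shrinkage factor = 1 + 2.2/100 = 1.022
L_pattern = 978 mm * 1.022 = 999.5160 mm

999.5160 mm


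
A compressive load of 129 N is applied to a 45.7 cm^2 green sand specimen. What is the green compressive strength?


Formula: Compressive Strength = Force / Area
Strength = 129 N / 45.7 cm^2 = 2.8228 N/cm^2

Answer: 2.8228 N/cm^2


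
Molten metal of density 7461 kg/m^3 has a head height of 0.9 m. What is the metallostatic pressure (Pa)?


Formula: P = rho * g * h
rho * g = 7461 * 9.81 = 73192.41 N/m^3
P = 73192.41 * 0.9 = 65873.1690 Pa


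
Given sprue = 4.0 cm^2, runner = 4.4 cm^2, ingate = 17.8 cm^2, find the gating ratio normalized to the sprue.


Sprue:Runner:Ingate = 1 : 4.4/4.0 : 17.8/4.0 = 1:1.10:4.45


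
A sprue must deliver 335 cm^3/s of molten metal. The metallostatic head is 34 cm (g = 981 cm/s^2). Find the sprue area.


Formula: v = sqrt(2*g*h), A = Q/v
Velocity: v = sqrt(2 * 981 * 34) = sqrt(66708) = 258.2789 cm/s
Sprue area: A = Q / v = 335 / 258.2789 = 1.2970 cm^2

1.2970 cm^2


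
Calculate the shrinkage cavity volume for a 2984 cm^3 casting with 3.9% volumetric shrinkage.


Formula: V_shrink = V_casting * shrinkage_pct / 100
V_shrink = 2984 cm^3 * 3.9 / 100 = 116.3760 cm^3

Answer: 116.3760 cm^3


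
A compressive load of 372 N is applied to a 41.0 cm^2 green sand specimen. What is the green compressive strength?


Formula: Compressive Strength = Force / Area
Strength = 372 N / 41.0 cm^2 = 9.0732 N/cm^2

9.0732 N/cm^2


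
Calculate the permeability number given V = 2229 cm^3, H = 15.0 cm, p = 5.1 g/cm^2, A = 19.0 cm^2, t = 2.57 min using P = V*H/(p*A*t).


Formula: Permeability Number P = (V * H) / (p * A * t)
Numerator: V * H = 2229 * 15.0 = 33435.0
Denominator: p * A * t = 5.1 * 19.0 * 2.57 = 249.033
P = 33435.0 / 249.033 = 134.2593

134.2593


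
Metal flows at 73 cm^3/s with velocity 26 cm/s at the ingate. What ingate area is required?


Formula: A_ingate = Q / v  (continuity equation)
A = 73 cm^3/s / 26 cm/s = 2.8077 cm^2


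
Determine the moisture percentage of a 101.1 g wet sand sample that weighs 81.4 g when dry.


Formula: MC = (W_wet - W_dry) / W_wet * 100
Water mass = 101.1 - 81.4 = 19.7 g
MC = 19.7 / 101.1 * 100 = 19.4857%

Answer: 19.4857%


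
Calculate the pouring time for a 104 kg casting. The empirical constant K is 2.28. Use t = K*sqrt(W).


Formula: t = K * sqrt(W)
sqrt(W) = sqrt(104) = 10.19804
t = 2.28 * 10.19804 = 23.2515 s


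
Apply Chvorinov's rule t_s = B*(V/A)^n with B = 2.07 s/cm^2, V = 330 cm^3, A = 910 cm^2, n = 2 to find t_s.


Formula: t_s = B * (V/A)^n  (Chvorinov's rule, n=2)
Modulus M = V/A = 330/910 = 0.362637 cm
M^2 = 0.362637^2 = 0.131506 cm^2
t_s = 2.07 * 0.131506 = 0.2722 s

0.2722 s


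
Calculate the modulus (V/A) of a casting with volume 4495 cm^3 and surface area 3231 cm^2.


Formula: Casting Modulus M = V / A
M = 4495 cm^3 / 3231 cm^2 = 1.3912 cm

Final answer: 1.3912 cm


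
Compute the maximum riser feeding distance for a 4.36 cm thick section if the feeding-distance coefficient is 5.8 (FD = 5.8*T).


Formula: FD = 5.8 * T  (riser feeding-distance rule)
FD = 5.8 * 4.36 cm = 25.2880 cm

Final answer: 25.2880 cm


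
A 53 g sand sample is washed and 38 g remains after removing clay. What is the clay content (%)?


Formula: Clay% = (W_total - W_washed) / W_total * 100
Clay mass = 53 - 38 = 15 g
Clay% = 15 / 53 * 100 = 28.3019%

28.3019%


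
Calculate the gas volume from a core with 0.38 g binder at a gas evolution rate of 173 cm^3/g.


Formula: V_gas = W_binder * gas_evolution_rate
V = 0.38 g * 173 cm^3/g = 65.7400 cm^3

65.7400 cm^3


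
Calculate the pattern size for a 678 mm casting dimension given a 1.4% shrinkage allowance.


Formula: L_pattern = L_casting * (1 + shrinkage_rate/100)
Shrinkage factor = 1 + 1.4/100 = 1.014
L_pattern = 678 mm * 1.014 = 687.4920 mm

687.4920 mm


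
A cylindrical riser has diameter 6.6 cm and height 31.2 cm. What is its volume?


Formula: V = pi * (D/2)^2 * H  (cylinder volume)
Radius = D/2 = 6.6/2 = 3.3 cm
V = pi * 3.3^2 * 31.2 = 1067.4127 cm^3

Final answer: 1067.4127 cm^3


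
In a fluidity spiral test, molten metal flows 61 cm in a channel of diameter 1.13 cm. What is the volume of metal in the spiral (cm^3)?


Formula: V = pi * (d/2)^2 * L  (cylinder volume)
Radius = 1.13/2 = 0.565 cm
V = pi * 0.565^2 * 61 = 61.1754 cm^3

Answer: 61.1754 cm^3


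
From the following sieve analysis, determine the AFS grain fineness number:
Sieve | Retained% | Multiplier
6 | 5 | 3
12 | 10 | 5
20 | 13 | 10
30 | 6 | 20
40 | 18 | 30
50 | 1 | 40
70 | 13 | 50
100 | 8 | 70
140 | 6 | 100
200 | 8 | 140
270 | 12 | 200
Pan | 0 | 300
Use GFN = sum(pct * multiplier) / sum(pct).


Formula: GFN = sum(pct * multiplier) / sum(pct)
sum(pct * multiplier) = 6225
sum(pct) = 100
GFN = 6225 / 100 = 62.25

Final answer: 62.25


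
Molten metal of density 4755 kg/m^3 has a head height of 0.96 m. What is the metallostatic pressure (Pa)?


Formula: P = rho * g * h
rho * g = 4755 * 9.81 = 46646.55 N/m^3
P = 46646.55 * 0.96 = 44780.6880 Pa

Answer: 44780.6880 Pa


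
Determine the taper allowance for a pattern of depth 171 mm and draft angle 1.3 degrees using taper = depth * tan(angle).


Formula: taper = depth * tan(draft_angle)
tan(1.3 deg) = 0.0226932
taper = 171 mm * 0.0226932 = 3.8805 mm

Final answer: 3.8805 mm


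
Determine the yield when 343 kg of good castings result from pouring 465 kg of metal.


Formula: Casting Yield = (W_good / W_total) * 100
Yield = (343 kg / 465 kg) * 100 = 73.7634%


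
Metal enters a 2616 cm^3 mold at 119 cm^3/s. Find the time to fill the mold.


Formula: t_fill = V_mold / Q_flow
t = 2616 cm^3 / 119 cm^3/s = 21.9832 s

Final answer: 21.9832 s


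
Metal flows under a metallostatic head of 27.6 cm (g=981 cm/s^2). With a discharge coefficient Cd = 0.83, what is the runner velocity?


Formula: v = Cd * sqrt(2 * g * h)  (Torricelli with discharge coefficient)
2*g*h = 2 * 981 * 27.6 = 54151.2 cm^2/s^2
sqrt(54151.2) = 232.70410 cm/s
v = 0.83 * 232.70410 = 193.1444 cm/s

Final answer: 193.1444 cm/s


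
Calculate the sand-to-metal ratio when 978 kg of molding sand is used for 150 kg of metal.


Formula: Sand-to-Metal Ratio = W_sand / W_metal
Ratio = 978 kg / 150 kg = 6.5200

Answer: 6.5200


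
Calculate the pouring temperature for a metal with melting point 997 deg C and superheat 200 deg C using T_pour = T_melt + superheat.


Formula: T_pour = T_melt + Superheat
T_pour = 997 + 200 = 1197 deg C

Answer: 1197 deg C


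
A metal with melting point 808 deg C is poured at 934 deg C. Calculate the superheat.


Formula: Superheat = T_pour - T_melt
Superheat = 934 - 808 = 126 deg C


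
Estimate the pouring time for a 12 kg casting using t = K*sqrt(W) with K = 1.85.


Formula: t = K * sqrt(W)
sqrt(W) = sqrt(12) = 3.46410
t = 1.85 * 3.46410 = 6.4086 s

Answer: 6.4086 s


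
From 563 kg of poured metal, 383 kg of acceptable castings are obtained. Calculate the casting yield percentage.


Formula: Casting Yield = (W_good / W_total) * 100
Yield = (383 kg / 563 kg) * 100 = 68.0284%

Answer: 68.0284%


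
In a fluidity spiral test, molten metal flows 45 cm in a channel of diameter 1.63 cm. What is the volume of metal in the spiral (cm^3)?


Formula: V = pi * (d/2)^2 * L  (cylinder volume)
Radius = 1.63/2 = 0.815 cm
V = pi * 0.815^2 * 45 = 93.9026 cm^3

Final answer: 93.9026 cm^3


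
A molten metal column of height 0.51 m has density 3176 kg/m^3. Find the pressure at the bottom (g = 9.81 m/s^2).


Formula: P = rho * g * h
rho * g = 3176 * 9.81 = 31156.56 N/m^3
P = 31156.56 * 0.51 = 15889.8456 Pa

Answer: 15889.8456 Pa


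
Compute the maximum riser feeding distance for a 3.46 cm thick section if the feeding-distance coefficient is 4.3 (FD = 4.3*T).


Formula: FD = 4.3 * T  (riser feeding-distance rule)
FD = 4.3 * 3.46 cm = 14.8780 cm

Answer: 14.8780 cm


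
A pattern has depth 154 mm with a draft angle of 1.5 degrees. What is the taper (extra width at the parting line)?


Formula: taper = depth * tan(draft_angle)
tan(1.5 deg) = 0.0261859
taper = 154 mm * 0.0261859 = 4.0326 mm

Answer: 4.0326 mm


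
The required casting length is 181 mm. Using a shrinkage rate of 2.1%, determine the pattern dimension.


Formula: L_pattern = L_casting * (1 + shrinkage_rate/100)
Shrinkage factor = 1 + 2.1/100 = 1.021
L_pattern = 181 mm * 1.021 = 184.8010 mm

184.8010 mm


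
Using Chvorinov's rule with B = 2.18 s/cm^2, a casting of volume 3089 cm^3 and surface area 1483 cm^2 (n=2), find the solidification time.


Formula: t_s = B * (V/A)^n  (Chvorinov's rule, n=2)
Modulus M = V/A = 3089/1483 = 2.082940 cm
M^2 = 2.082940^2 = 4.338639 cm^2
t_s = 2.18 * 4.338639 = 9.4582 s

Answer: 9.4582 s


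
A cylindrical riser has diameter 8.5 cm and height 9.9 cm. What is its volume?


Formula: V = pi * (D/2)^2 * H  (cylinder volume)
Radius = D/2 = 8.5/2 = 4.25 cm
V = pi * 4.25^2 * 9.9 = 561.7757 cm^3


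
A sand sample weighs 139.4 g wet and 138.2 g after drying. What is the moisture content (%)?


Formula: MC = (W_wet - W_dry) / W_wet * 100
Water mass = 139.4 - 138.2 = 1.2 g
MC = 1.2 / 139.4 * 100 = 0.8608%

Answer: 0.8608%


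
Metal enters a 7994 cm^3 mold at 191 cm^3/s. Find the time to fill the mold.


Formula: t_fill = V_mold / Q_flow
t = 7994 cm^3 / 191 cm^3/s = 41.8534 s

Answer: 41.8534 s


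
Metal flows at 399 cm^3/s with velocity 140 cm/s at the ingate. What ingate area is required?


Formula: A_ingate = Q / v  (continuity equation)
A = 399 cm^3/s / 140 cm/s = 2.8500 cm^2

Final answer: 2.8500 cm^2


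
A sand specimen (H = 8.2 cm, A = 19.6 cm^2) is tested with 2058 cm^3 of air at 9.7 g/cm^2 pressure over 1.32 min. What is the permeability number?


Formula: Permeability Number P = (V * H) / (p * A * t)
Numerator: V * H = 2058 * 8.2 = 16875.6
Denominator: p * A * t = 9.7 * 19.6 * 1.32 = 250.9584
P = 16875.6 / 250.9584 = 67.2446

Final answer: 67.2446


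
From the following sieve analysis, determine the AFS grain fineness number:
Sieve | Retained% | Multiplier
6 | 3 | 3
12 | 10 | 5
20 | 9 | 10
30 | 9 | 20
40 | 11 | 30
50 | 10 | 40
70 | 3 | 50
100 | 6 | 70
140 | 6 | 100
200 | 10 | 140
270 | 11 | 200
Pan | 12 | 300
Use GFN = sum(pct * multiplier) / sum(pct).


Formula: GFN = sum(pct * multiplier) / sum(pct)
sum(pct * multiplier) = 9429
sum(pct) = 100
GFN = 9429 / 100 = 94.29

Answer: 94.29


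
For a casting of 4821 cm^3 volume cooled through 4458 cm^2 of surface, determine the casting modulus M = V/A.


Formula: Casting Modulus M = V / A
M = 4821 cm^3 / 4458 cm^2 = 1.0814 cm


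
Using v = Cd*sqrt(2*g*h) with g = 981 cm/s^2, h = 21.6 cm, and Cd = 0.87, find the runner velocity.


Formula: v = Cd * sqrt(2 * g * h)  (Torricelli with discharge coefficient)
2*g*h = 2 * 981 * 21.6 = 42379.2 cm^2/s^2
sqrt(42379.2) = 205.86209 cm/s
v = 0.87 * 205.86209 = 179.1000 cm/s


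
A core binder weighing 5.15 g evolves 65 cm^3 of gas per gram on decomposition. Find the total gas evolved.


Formula: V_gas = W_binder * gas_evolution_rate
V = 5.15 g * 65 cm^3/g = 334.7500 cm^3

Final answer: 334.7500 cm^3


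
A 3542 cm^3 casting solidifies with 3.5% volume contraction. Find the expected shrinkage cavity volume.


Formula: V_shrink = V_casting * shrinkage_pct / 100
V_shrink = 3542 cm^3 * 3.5 / 100 = 123.9700 cm^3

123.9700 cm^3


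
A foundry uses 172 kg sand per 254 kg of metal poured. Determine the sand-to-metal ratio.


Formula: Sand-to-Metal Ratio = W_sand / W_metal
Ratio = 172 kg / 254 kg = 0.6772


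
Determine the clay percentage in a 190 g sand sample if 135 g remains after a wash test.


Formula: Clay% = (W_total - W_washed) / W_total * 100
Clay mass = 190 - 135 = 55 g
Clay% = 55 / 190 * 100 = 28.9474%

28.9474%


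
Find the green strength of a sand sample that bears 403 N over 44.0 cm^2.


Formula: Compressive Strength = Force / Area
Strength = 403 N / 44.0 cm^2 = 9.1591 N/cm^2

Answer: 9.1591 N/cm^2


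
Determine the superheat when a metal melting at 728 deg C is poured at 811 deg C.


Formula: Superheat = T_pour - T_melt
Superheat = 811 - 728 = 83 deg C


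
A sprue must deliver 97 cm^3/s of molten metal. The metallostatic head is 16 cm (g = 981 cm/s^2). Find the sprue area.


Formula: v = sqrt(2*g*h), A = Q/v
Velocity: v = sqrt(2 * 981 * 16) = sqrt(31392) = 177.1779 cm/s
Sprue area: A = Q / v = 97 / 177.1779 = 0.5475 cm^2

Answer: 0.5475 cm^2


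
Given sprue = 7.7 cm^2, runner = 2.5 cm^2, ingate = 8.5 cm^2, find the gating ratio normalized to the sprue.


Sprue:Runner:Ingate = 1 : 2.5/7.7 : 8.5/7.7 = 1:0.32:1.10

Final answer: 1:0.32:1.10


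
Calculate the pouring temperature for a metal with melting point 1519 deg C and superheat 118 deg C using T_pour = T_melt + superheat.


Formula: T_pour = T_melt + Superheat
T_pour = 1519 + 118 = 1637 deg C

Final answer: 1637 deg C


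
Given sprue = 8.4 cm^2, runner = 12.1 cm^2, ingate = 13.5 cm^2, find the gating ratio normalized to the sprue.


Sprue:Runner:Ingate = 1 : 12.1/8.4 : 13.5/8.4 = 1:1.44:1.61

1:1.44:1.61


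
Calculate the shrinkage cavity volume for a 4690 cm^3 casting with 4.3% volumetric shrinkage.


Formula: V_shrink = V_casting * shrinkage_pct / 100
V_shrink = 4690 cm^3 * 4.3 / 100 = 201.6700 cm^3

Final answer: 201.6700 cm^3


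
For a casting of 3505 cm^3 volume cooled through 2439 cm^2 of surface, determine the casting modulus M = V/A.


Formula: Casting Modulus M = V / A
M = 3505 cm^3 / 2439 cm^2 = 1.4371 cm

Final answer: 1.4371 cm


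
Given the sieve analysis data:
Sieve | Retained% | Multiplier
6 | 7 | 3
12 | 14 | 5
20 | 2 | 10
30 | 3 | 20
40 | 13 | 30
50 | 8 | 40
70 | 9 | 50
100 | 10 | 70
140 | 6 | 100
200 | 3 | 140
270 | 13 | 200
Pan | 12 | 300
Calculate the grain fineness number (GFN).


Formula: GFN = sum(pct * multiplier) / sum(pct)
sum(pct * multiplier) = 9251
sum(pct) = 100
GFN = 9251 / 100 = 92.51


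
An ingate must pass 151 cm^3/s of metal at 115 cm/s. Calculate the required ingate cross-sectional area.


Formula: A_ingate = Q / v  (continuity equation)
A = 151 cm^3/s / 115 cm/s = 1.3130 cm^2

1.3130 cm^2


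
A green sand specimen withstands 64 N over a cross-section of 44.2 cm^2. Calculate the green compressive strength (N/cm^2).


Formula: Compressive Strength = Force / Area
Strength = 64 N / 44.2 cm^2 = 1.4480 N/cm^2

Final answer: 1.4480 N/cm^2
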